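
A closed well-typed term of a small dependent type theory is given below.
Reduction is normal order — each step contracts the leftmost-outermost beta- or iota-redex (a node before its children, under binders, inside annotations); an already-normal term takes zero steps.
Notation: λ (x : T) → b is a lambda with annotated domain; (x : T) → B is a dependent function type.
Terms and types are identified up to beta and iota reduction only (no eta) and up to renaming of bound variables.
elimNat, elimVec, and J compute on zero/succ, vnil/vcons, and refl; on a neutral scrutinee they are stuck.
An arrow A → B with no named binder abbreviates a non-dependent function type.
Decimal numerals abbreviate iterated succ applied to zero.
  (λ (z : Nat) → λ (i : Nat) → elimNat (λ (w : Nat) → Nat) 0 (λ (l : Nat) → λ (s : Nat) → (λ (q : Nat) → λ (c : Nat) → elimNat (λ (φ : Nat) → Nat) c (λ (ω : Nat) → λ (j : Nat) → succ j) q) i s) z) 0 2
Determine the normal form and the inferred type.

reduced normal form:
  0
inferred type:
  Nat


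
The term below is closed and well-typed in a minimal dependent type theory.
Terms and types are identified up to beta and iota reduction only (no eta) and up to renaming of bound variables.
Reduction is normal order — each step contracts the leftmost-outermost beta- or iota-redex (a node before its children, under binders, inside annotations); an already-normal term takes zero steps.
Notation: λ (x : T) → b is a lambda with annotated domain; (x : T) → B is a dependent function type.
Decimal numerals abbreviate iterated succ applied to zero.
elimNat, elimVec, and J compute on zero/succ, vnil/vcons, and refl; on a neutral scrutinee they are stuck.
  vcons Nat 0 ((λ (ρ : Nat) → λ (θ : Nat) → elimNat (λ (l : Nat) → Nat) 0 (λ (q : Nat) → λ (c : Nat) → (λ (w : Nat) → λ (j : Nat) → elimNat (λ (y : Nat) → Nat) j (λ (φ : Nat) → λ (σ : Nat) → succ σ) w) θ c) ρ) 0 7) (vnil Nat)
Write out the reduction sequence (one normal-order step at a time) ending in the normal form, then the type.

reduction (normal order):
  vcons Nat 0 ((λ (ρ : Nat) → λ (θ : Nat) → elimNat (λ (l : Nat) → Nat) 0 (λ (q : Nat) → λ (c : Nat) → (λ (w : Nat) → λ (j : Nat) → elimNat (λ (y : Nat) → Nat) j (λ (φ : Nat) → λ (σ : Nat) → succ σ) w) θ c) ρ) 0 7) (vnil Nat)
  ~> vcons Nat 0 ((λ (ρ : Nat) → elimNat (λ (θ : Nat) → Nat) 0 (λ (l : Nat) → λ (q : Nat) → (λ (c : Nat) → λ (w : Nat) → elimNat (λ (j : Nat) → Nat) w (λ (y : Nat) → λ (φ : Nat) → succ φ) c) ρ q) 0) 7) (vnil Nat)
  ~> vcons Nat 0 (elimNat (λ (ρ : Nat) → Nat) 0 (λ (θ : Nat) → λ (l : Nat) → (λ (q : Nat) → λ (c : Nat) → elimNat (λ (w : Nat) → Nat) c (λ (j : Nat) → λ (y : Nat) → succ y) q) 7 l) 0) (vnil Nat)
  ~> vcons Nat 0 0 (vnil Nat)
the term's type:
  Vec Nat 1


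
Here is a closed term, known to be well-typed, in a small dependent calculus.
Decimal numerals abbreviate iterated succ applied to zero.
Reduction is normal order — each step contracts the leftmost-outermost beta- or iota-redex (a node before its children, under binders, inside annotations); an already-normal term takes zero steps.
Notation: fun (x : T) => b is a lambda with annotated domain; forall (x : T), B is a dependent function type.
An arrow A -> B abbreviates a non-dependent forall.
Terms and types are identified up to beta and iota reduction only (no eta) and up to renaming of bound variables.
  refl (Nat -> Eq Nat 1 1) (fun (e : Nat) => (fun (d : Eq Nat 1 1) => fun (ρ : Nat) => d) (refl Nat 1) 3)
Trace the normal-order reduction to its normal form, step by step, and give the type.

normal-order reduction:
  refl (Nat -> Eq Nat 1 1) (fun (e : Nat) => (fun (d : Eq Nat 1 1) => fun (ρ : Nat) => d) (refl Nat 1) 3)
  ~> refl (Nat -> Eq Nat 1 1) (fun (e : Nat) => (fun (d : Nat) => refl Nat 1) 3)
  ~> refl (Nat -> Eq Nat 1 1) (fun (e : Nat) => refl Nat 1)
the term's type:
  Eq (Nat -> Eq Nat 1 1) (fun (e : Nat) => refl Nat 1) (fun (d : Nat) => refl Nat 1)


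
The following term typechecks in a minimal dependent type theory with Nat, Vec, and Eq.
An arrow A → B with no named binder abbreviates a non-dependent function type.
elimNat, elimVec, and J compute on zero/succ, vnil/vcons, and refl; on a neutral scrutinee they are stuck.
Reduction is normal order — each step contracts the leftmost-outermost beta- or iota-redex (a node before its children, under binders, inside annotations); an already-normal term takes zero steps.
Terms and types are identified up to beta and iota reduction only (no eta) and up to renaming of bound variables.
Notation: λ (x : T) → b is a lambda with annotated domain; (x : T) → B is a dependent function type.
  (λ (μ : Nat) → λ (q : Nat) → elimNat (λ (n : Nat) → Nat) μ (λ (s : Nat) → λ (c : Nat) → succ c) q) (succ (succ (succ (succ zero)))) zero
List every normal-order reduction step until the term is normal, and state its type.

reduction (normal order):
  (λ (μ : Nat) → λ (q : Nat) → elimNat (λ (n : Nat) → Nat) μ (λ (s : Nat) → λ (c : Nat) → succ c) q) (succ (succ (succ (succ zero)))) zero
  ~> (λ (μ : Nat) → elimNat (λ (q : Nat) → Nat) (succ (succ (succ (succ zero)))) (λ (n : Nat) → λ (s : Nat) → succ s) μ) zero
  ~> elimNat (λ (μ : Nat) → Nat) (succ (succ (succ (succ zero)))) (λ (q : Nat) → λ (n : Nat) → succ n) zero
  ~> succ (succ (succ (succ zero)))
inferred type:
  Nat


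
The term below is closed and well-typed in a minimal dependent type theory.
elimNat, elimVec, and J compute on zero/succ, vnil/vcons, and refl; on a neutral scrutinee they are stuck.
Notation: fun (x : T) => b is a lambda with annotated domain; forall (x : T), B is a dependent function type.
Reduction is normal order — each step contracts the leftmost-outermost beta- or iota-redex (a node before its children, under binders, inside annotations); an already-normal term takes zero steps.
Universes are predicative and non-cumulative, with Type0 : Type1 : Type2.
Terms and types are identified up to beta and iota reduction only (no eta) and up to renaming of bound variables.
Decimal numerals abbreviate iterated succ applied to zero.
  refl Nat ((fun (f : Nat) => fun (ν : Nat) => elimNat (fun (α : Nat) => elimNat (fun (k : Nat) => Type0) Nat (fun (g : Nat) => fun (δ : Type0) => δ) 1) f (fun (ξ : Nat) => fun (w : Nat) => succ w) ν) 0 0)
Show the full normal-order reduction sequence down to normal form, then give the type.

normal-order reduction:
  refl Nat ((fun (f : Nat) => fun (ν : Nat) => elimNat (fun (α : Nat) => elimNat (fun (k : Nat) => Type0) Nat (fun (g : Nat) => fun (δ : Type0) => δ) 1) f (fun (ξ : Nat) => fun (w : Nat) => succ w) ν) 0 0)
  ~> refl Nat ((fun (f : Nat) => elimNat (fun (ν : Nat) => elimNat (fun (α : Nat) => Type0) Nat (fun (k : Nat) => fun (g : Type0) => g) 1) 0 (fun (δ : Nat) => fun (ξ : Nat) => succ ξ) f) 0)
  ~> refl Nat (elimNat (fun (f : Nat) => elimNat (fun (ν : Nat) => Type0) Nat (fun (α : Nat) => fun (k : Type0) => k) 1) 0 (fun (g : Nat) => fun (δ : Nat) => succ δ) 0)
  ~> refl Nat 0
type:
  Eq Nat 0 0


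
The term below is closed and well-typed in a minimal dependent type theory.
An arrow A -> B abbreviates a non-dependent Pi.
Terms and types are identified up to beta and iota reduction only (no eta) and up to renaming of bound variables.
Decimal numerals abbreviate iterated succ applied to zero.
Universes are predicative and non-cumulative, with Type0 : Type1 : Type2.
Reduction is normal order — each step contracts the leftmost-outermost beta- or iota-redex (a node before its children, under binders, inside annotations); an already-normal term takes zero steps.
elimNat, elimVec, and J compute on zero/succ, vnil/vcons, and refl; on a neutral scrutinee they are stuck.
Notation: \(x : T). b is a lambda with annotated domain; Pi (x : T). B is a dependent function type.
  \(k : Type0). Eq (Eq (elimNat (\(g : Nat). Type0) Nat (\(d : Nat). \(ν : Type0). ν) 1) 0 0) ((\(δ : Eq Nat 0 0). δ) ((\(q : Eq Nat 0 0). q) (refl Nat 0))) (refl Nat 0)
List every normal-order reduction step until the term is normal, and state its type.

reduction (normal order):
  \(k : Type0). Eq (Eq (elimNat (\(g : Nat). Type0) Nat (\(d : Nat). \(ν : Type0). ν) 1) 0 0) ((\(δ : Eq Nat 0 0). δ) ((\(q : Eq Nat 0 0). q) (refl Nat 0))) (refl Nat 0)
  ~> \(k : Type0). Eq (Eq ((\(g : Nat). \(d : Type0). d) 0 (elimNat (\(ν : Nat). Type0) Nat (\(δ : Nat). \(q : Type0). q) 0)) 0 0) ((\(u : Eq Nat 0 0). u) ((\(j : Eq Nat 0 0). j) (refl Nat 0))) (refl Nat 0)
  ~> \(k : Type0). Eq (Eq ((\(g : Type0). g) (elimNat (\(d : Nat). Type0) Nat (\(ν : Nat). \(δ : Type0). δ) 0)) 0 0) ((\(q : Eq Nat 0 0). q) ((\(u : Eq Nat 0 0). u) (refl Nat 0))) (refl Nat 0)
  ~> \(k : Type0). Eq (Eq (elimNat (\(g : Nat). Type0) Nat (\(d : Nat). \(ν : Type0). ν) 0) 0 0) ((\(δ : Eq Nat 0 0). δ) ((\(q : Eq Nat 0 0). q) (refl Nat 0))) (refl Nat 0)
  ~> \(k : Type0). Eq (Eq Nat 0 0) ((\(g : Eq Nat 0 0). g) ((\(d : Eq Nat 0 0). d) (refl Nat 0))) (refl Nat 0)
  ~> \(k : Type0). Eq (Eq Nat 0 0) ((\(g : Eq Nat 0 0). g) (refl Nat 0)) (refl Nat 0)
  ~> \(k : Type0). Eq (Eq Nat 0 0) (refl Nat 0) (refl Nat 0)
type:
  Type0 -> Type0


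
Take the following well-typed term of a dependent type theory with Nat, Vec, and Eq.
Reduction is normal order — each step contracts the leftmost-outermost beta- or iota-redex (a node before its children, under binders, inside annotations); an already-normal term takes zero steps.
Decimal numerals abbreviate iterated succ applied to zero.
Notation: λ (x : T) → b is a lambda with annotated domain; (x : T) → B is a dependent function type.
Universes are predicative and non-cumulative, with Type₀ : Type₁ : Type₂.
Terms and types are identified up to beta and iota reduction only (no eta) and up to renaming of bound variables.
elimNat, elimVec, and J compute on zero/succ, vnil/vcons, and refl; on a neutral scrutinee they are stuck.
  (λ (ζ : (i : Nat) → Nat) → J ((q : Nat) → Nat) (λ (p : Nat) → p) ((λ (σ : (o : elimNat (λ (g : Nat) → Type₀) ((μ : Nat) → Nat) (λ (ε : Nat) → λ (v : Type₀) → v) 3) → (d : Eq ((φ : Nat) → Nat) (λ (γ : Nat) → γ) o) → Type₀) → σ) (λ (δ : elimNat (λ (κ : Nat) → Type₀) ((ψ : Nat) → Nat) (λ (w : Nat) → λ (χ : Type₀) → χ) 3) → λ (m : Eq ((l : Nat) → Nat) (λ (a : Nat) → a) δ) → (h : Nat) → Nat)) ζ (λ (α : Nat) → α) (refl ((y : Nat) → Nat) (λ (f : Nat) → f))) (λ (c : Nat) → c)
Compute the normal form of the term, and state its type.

normal form:
  λ (ζ : Nat) → ζ
type:
  (ζ : Nat) → Nat


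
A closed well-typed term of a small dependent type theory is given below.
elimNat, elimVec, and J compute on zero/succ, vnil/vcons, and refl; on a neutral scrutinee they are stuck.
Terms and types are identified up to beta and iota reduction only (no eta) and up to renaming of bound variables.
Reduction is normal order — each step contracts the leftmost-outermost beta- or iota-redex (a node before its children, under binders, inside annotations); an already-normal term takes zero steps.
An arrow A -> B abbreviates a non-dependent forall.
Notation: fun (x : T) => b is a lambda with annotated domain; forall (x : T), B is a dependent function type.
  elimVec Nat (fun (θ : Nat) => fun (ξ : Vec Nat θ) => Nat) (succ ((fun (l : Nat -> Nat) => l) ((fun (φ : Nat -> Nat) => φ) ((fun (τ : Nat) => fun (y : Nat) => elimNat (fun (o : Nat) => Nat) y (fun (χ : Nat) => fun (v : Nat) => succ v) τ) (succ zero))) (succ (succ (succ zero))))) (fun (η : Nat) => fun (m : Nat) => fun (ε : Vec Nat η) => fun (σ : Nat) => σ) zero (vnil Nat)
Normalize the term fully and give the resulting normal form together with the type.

reduced normal form:
  succ (succ (succ (succ (succ zero))))
the term's type:
  Nat


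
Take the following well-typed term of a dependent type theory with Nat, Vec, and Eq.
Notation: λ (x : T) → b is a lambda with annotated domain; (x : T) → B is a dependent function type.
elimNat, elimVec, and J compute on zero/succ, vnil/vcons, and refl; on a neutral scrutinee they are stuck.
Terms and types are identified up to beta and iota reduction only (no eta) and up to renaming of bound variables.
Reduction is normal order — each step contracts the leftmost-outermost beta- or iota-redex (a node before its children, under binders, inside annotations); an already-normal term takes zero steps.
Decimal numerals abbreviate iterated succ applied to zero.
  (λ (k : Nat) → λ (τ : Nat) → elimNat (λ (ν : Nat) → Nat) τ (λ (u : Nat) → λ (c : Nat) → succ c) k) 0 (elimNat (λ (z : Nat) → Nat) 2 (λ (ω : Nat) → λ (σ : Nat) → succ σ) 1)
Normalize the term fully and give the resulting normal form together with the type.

normal form:
  3
the term's type:
  Nat


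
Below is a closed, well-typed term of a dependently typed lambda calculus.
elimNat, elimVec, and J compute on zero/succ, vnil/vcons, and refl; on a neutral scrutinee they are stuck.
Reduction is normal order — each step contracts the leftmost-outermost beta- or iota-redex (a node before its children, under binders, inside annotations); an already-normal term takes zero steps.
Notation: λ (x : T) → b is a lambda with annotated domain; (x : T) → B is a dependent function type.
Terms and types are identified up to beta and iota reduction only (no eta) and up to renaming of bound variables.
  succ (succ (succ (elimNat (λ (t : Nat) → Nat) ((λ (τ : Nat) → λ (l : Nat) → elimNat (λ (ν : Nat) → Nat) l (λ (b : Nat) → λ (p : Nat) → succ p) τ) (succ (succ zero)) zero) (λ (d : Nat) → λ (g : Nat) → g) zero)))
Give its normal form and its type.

resulting normal form:
  succ (succ (succ (succ (succ zero))))
type:
  Nat
observation: the term reaches its normal form after 10 normal-order steps.


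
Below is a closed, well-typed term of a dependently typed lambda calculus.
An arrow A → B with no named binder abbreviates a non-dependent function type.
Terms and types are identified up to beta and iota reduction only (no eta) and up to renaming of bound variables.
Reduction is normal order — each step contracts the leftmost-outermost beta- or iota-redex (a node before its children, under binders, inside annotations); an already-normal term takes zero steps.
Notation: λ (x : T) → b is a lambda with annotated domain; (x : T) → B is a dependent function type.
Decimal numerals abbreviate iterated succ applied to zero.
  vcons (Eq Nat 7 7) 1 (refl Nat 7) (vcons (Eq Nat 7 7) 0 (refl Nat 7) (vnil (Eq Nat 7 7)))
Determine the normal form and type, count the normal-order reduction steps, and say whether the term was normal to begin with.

reduced normal form:
  vcons (Eq Nat 7 7) 1 (refl Nat 7) (vcons (Eq Nat 7 7) 0 (refl Nat 7) (vnil (Eq Nat 7 7)))
the term's type:
  Vec (Eq Nat 7 7) 2
reduction steps (normal order): 0
started in normal form: yes


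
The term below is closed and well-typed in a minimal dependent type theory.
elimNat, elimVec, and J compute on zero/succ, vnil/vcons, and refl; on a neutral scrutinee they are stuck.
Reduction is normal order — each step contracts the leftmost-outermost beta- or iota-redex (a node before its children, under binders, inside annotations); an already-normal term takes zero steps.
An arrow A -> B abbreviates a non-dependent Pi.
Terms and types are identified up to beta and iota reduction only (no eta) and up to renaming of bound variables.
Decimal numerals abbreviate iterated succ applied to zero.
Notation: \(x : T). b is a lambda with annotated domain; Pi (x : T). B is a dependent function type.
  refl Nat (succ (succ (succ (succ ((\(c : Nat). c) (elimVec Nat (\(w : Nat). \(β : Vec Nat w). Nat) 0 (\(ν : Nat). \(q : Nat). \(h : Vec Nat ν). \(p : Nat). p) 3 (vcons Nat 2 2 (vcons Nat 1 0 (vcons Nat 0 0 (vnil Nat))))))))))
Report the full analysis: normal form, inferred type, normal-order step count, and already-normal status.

normal form:
  refl Nat 4
type:
  Eq Nat 4 4
steps to reach normal form (normal order): 17
term was already normal: no
first contracted redex: a beta-redex


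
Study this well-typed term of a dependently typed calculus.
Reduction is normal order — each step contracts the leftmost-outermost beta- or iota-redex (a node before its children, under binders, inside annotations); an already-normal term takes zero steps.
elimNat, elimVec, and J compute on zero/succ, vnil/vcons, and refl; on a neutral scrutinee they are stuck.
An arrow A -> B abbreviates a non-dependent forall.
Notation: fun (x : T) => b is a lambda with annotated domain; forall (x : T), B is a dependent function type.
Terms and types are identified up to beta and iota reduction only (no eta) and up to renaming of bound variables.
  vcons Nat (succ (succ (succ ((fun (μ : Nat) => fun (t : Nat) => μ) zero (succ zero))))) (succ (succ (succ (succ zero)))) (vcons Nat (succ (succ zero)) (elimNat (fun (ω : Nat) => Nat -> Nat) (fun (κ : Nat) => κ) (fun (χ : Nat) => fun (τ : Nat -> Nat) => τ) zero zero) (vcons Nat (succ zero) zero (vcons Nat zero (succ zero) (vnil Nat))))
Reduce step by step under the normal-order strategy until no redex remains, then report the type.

reduction (normal order):
  vcons Nat (succ (succ (succ ((fun (μ : Nat) => fun (t : Nat) => μ) zero (succ zero))))) (succ (succ (succ (succ zero)))) (vcons Nat (succ (succ zero)) (elimNat (fun (ω : Nat) => Nat -> Nat) (fun (κ : Nat) => κ) (fun (χ : Nat) => fun (τ : Nat -> Nat) => τ) zero zero) (vcons Nat (succ zero) zero (vcons Nat zero (succ zero) (vnil Nat))))
  ~> vcons Nat (succ (succ (succ ((fun (μ : Nat) => zero) (succ zero))))) (succ (succ (succ (succ zero)))) (vcons Nat (succ (succ zero)) (elimNat (fun (t : Nat) => Nat -> Nat) (fun (ω : Nat) => ω) (fun (κ : Nat) => fun (χ : Nat -> Nat) => χ) zero zero) (vcons Nat (succ zero) zero (vcons Nat zero (succ zero) (vnil Nat))))
  ~> vcons Nat (succ (succ (succ zero))) (succ (succ (succ (succ zero)))) (vcons Nat (succ (succ zero)) (elimNat (fun (μ : Nat) => Nat -> Nat) (fun (t : Nat) => t) (fun (ω : Nat) => fun (κ : Nat -> Nat) => κ) zero zero) (vcons Nat (succ zero) zero (vcons Nat zero (succ zero) (vnil Nat))))
  ~> vcons Nat (succ (succ (succ zero))) (succ (succ (succ (succ zero)))) (vcons Nat (succ (succ zero)) ((fun (μ : Nat) => μ) zero) (vcons Nat (succ zero) zero (vcons Nat zero (succ zero) (vnil Nat))))
  ~> vcons Nat (succ (succ (succ zero))) (succ (succ (succ (succ zero)))) (vcons Nat (succ (succ zero)) zero (vcons Nat (succ zero) zero (vcons Nat zero (succ zero) (vnil Nat))))
type:
  Vec Nat (succ (succ (succ (succ zero))))


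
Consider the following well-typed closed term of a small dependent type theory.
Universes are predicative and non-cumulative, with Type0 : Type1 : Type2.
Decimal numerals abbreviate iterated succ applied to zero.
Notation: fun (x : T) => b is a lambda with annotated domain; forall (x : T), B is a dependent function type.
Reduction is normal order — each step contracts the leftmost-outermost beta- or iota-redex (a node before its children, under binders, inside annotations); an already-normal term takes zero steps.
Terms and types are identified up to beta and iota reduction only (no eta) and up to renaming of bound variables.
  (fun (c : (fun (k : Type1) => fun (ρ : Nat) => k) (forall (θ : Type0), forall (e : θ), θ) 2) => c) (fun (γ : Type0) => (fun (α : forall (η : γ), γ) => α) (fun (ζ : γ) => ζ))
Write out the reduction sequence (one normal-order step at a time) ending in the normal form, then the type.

normal-order reduction sequence:
  (fun (c : (fun (k : Type1) => fun (ρ : Nat) => k) (forall (θ : Type0), forall (e : θ), θ) 2) => c) (fun (γ : Type0) => (fun (α : forall (η : γ), γ) => α) (fun (ζ : γ) => ζ))
  ~> fun (c : Type0) => (fun (k : forall (ρ : c), c) => k) (fun (θ : c) => θ)
  ~> fun (c : Type0) => fun (k : c) => k
type:
  forall (c : Type0), forall (k : c), c


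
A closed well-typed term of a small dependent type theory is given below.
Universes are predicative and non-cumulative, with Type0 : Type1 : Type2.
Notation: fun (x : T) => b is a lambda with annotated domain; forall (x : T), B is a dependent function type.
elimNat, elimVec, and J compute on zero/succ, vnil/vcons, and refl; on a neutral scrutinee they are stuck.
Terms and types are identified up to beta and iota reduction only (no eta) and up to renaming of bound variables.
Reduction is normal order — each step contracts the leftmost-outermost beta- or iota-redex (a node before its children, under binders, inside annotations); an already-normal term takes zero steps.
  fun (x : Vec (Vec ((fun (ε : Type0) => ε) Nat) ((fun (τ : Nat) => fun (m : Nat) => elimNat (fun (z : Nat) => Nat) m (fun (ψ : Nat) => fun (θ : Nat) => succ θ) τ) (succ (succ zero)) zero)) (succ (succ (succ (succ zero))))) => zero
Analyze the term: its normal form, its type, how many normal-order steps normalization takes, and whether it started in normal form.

normal form:
  fun (x : Vec (Vec Nat (succ (succ zero))) (succ (succ (succ (succ zero))))) => zero
inferred type:
  forall (x : Vec (Vec Nat (succ (succ zero))) (succ (succ (succ (succ zero))))), Nat
normal-order step count: 10
already normal: no
first redex: a beta-redex


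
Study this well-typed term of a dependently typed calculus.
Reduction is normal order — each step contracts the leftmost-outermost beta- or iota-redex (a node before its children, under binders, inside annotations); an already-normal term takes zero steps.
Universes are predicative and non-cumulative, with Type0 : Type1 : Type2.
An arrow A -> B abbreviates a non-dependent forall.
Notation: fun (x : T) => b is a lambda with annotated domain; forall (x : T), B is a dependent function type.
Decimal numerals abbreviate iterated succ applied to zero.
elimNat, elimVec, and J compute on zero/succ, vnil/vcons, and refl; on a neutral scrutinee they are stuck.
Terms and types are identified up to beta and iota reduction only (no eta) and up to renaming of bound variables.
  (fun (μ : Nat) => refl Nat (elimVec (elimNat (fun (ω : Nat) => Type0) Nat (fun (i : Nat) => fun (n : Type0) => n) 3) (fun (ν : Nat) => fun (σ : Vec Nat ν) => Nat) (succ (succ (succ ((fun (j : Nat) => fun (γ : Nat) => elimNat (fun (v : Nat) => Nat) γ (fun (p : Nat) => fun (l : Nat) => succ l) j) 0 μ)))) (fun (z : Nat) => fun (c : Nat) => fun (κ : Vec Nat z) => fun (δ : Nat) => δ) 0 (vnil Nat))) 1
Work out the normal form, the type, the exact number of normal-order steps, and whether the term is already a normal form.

reduced normal form:
  refl Nat 4
the term's type:
  Eq Nat 4 4
steps to reach normal form (normal order): 5
term was already normal: no
first contracted redex: a beta-redex


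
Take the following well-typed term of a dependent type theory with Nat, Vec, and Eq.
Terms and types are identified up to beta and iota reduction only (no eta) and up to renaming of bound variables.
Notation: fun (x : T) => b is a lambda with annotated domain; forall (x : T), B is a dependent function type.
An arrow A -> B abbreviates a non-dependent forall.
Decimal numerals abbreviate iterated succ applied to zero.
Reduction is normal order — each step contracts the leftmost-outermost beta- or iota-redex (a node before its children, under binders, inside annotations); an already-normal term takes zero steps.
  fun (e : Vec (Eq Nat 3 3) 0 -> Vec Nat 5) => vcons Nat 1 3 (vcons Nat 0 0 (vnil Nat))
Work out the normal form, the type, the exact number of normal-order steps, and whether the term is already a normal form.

normal form:
  fun (e : Vec (Eq Nat 3 3) 0 -> Vec Nat 5) => vcons Nat 1 3 (vcons Nat 0 0 (vnil Nat))
the term's type:
  (Vec (Eq Nat 3 3) 0 -> Vec Nat 5) -> Vec Nat 2
steps to reach normal form (normal order): 0
term was already normal: yes


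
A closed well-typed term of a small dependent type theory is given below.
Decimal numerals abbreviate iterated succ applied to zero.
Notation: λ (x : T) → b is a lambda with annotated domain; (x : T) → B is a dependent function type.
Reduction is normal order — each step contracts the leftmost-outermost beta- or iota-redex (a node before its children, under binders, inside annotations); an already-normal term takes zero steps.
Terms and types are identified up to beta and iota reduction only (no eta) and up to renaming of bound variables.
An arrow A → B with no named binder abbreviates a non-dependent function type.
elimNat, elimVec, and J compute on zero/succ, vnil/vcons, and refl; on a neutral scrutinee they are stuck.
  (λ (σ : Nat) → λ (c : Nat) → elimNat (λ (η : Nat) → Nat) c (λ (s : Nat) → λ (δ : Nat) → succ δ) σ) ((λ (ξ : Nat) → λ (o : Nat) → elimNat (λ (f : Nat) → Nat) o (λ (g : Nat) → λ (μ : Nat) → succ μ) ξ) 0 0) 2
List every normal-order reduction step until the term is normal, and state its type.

normal-order reduction:
  (λ (σ : Nat) → λ (c : Nat) → elimNat (λ (η : Nat) → Nat) c (λ (s : Nat) → λ (δ : Nat) → succ δ) σ) ((λ (ξ : Nat) → λ (o : Nat) → elimNat (λ (f : Nat) → Nat) o (λ (g : Nat) → λ (μ : Nat) → succ μ) ξ) 0 0) 2
  ~> (λ (σ : Nat) → elimNat (λ (c : Nat) → Nat) σ (λ (η : Nat) → λ (s : Nat) → succ s) ((λ (δ : Nat) → λ (ξ : Nat) → elimNat (λ (o : Nat) → Nat) ξ (λ (f : Nat) → λ (g : Nat) → succ g) δ) 0 0)) 2
  ~> elimNat (λ (σ : Nat) → Nat) 2 (λ (c : Nat) → λ (η : Nat) → succ η) ((λ (s : Nat) → λ (δ : Nat) → elimNat (λ (ξ : Nat) → Nat) δ (λ (o : Nat) → λ (f : Nat) → succ f) s) 0 0)
  ~> elimNat (λ (σ : Nat) → Nat) 2 (λ (c : Nat) → λ (η : Nat) → succ η) ((λ (s : Nat) → elimNat (λ (δ : Nat) → Nat) s (λ (ξ : Nat) → λ (o : Nat) → succ o) 0) 0)
  ~> elimNat (λ (σ : Nat) → Nat) 2 (λ (c : Nat) → λ (η : Nat) → succ η) (elimNat (λ (s : Nat) → Nat) 0 (λ (δ : Nat) → λ (ξ : Nat) → succ ξ) 0)
  ~> elimNat (λ (σ : Nat) → Nat) 2 (λ (c : Nat) → λ (η : Nat) → succ η) 0
  ~> 2
the term's type:
  Nat


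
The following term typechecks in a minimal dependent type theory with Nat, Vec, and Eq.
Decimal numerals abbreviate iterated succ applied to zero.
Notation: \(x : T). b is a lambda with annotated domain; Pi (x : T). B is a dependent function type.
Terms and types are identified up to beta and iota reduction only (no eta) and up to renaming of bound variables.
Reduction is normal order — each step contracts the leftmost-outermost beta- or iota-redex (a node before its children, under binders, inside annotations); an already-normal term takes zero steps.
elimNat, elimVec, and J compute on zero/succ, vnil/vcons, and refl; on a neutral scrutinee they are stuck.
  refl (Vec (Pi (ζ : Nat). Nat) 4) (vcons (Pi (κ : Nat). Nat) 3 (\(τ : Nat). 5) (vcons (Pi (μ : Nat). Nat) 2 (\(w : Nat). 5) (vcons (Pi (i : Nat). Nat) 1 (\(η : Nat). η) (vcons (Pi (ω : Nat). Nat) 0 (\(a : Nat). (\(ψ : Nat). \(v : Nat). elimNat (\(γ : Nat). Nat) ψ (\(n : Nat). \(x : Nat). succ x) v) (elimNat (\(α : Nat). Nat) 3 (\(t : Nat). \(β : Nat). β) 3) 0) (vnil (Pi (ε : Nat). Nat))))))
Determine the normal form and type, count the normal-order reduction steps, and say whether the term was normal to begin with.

reduced normal form:
  refl (Vec (Pi (ζ : Nat). Nat) 4) (vcons (Pi (κ : Nat). Nat) 3 (\(τ : Nat). 5) (vcons (Pi (μ : Nat). Nat) 2 (\(w : Nat). 5) (vcons (Pi (i : Nat). Nat) 1 (\(η : Nat). η) (vcons (Pi (ω : Nat). Nat) 0 (\(a : Nat). 3) (vnil (Pi (ψ : Nat). Nat))))))
inferred type:
  Eq (Vec (Pi (ζ : Nat). Nat) 4) (vcons (Pi (κ : Nat). Nat) 3 (\(τ : Nat). 5) (vcons (Pi (μ : Nat). Nat) 2 (\(w : Nat). 5) (vcons (Pi (i : Nat). Nat) 1 (\(η : Nat). η) (vcons (Pi (ω : Nat). Nat) 0 (\(a : Nat). 3) (vnil (Pi (ψ : Nat). Nat)))))) (vcons (Pi (v : Nat). Nat) 3 (\(γ : Nat). 5) (vcons (Pi (n : Nat). Nat) 2 (\(x : Nat). 5) (vcons (Pi (α : Nat). Nat) 1 (\(t : Nat). t) (vcons (Pi (β : Nat). Nat) 0 (\(ε : Nat). 3) (vnil (Pi (q : Nat). Nat))))))
reduction steps (normal order): 13
already normal: no
first redex: a beta-redex


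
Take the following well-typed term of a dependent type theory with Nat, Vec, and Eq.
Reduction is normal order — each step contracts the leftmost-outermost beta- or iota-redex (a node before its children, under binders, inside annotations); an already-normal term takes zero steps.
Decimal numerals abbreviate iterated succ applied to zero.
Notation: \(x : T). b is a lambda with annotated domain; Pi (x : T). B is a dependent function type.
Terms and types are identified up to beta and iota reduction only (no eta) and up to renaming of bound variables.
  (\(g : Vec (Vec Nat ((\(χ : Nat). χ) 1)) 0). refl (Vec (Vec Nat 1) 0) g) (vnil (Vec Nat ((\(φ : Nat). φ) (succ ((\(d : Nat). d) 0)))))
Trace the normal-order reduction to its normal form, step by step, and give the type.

reduction (normal order):
  (\(g : Vec (Vec Nat ((\(χ : Nat). χ) 1)) 0). refl (Vec (Vec Nat 1) 0) g) (vnil (Vec Nat ((\(φ : Nat). φ) (succ ((\(d : Nat). d) 0)))))
  ~> refl (Vec (Vec Nat 1) 0) (vnil (Vec Nat ((\(g : Nat). g) (succ ((\(χ : Nat). χ) 0)))))
  ~> refl (Vec (Vec Nat 1) 0) (vnil (Vec Nat (succ ((\(g : Nat). g) 0))))
  ~> refl (Vec (Vec Nat 1) 0) (vnil (Vec Nat 1))
the term's type:
  Eq (Vec (Vec Nat 1) 0) (vnil (Vec Nat 1)) (vnil (Vec Nat 1))


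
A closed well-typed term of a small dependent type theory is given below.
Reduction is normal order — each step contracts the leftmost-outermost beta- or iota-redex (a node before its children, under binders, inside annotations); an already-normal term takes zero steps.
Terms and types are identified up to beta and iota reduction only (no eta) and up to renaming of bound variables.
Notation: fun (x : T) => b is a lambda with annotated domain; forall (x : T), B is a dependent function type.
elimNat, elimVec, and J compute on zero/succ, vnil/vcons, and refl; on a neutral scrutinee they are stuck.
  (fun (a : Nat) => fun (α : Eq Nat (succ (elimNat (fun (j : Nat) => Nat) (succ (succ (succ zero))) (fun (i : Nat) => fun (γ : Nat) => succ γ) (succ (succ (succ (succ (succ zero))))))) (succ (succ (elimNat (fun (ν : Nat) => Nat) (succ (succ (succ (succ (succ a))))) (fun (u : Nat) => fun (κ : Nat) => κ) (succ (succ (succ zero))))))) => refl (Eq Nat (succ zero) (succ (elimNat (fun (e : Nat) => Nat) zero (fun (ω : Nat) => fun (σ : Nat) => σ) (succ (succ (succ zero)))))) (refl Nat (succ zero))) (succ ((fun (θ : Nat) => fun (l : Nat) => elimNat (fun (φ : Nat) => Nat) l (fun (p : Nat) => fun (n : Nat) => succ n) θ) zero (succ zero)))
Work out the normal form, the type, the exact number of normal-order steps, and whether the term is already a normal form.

resulting normal form:
  fun (a : Eq Nat (succ (succ (succ (succ (succ (succ (succ (succ (succ zero))))))))) (succ (succ (succ (succ (succ (succ (succ (succ (succ zero)))))))))) => refl (Eq Nat (succ zero) (succ zero)) (refl Nat (succ zero))
type:
  forall (a : Eq Nat (succ (succ (succ (succ (succ (succ (succ (succ (succ zero))))))))) (succ (succ (succ (succ (succ (succ (succ (succ (succ zero)))))))))), Eq (Eq Nat (succ zero) (succ zero)) (refl Nat (succ zero)) (refl Nat (succ zero))
steps to reach normal form (normal order): 40
already normal: no
first contracted redex: a beta-redex


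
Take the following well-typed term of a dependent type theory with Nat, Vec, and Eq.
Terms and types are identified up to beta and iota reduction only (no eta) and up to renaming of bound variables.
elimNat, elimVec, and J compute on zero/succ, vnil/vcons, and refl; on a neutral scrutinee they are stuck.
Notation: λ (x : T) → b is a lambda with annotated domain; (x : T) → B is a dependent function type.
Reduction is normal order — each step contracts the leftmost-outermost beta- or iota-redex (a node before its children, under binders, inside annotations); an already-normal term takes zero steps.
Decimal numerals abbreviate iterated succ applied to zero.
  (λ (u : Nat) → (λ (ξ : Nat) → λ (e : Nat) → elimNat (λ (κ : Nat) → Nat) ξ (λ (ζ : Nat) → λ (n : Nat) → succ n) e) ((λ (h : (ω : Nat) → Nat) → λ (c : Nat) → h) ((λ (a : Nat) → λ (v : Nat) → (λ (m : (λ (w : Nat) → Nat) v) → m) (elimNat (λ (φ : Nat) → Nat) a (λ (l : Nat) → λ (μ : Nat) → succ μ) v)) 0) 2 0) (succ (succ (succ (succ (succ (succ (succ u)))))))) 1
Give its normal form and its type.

normal form:
  8
type:
  Nat
observation: 34 normal-order steps separate the term from its normal form.


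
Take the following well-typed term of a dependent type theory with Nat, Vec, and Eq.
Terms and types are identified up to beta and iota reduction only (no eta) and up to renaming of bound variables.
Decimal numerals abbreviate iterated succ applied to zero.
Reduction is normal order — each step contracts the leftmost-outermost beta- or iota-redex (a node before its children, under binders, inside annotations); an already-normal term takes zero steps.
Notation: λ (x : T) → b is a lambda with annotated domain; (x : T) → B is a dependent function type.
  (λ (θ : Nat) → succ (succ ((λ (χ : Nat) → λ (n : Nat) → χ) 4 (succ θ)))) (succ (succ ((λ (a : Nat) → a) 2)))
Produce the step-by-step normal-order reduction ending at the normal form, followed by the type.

normal-order reduction:
  (λ (θ : Nat) → succ (succ ((λ (χ : Nat) → λ (n : Nat) → χ) 4 (succ θ)))) (succ (succ ((λ (a : Nat) → a) 2)))
  ~> succ (succ ((λ (θ : Nat) → λ (χ : Nat) → θ) 4 (succ (succ (succ ((λ (n : Nat) → n) 2))))))
  ~> succ (succ ((λ (θ : Nat) → 4) (succ (succ (succ ((λ (χ : Nat) → χ) 2))))))
  ~> 6
type:
  Nat


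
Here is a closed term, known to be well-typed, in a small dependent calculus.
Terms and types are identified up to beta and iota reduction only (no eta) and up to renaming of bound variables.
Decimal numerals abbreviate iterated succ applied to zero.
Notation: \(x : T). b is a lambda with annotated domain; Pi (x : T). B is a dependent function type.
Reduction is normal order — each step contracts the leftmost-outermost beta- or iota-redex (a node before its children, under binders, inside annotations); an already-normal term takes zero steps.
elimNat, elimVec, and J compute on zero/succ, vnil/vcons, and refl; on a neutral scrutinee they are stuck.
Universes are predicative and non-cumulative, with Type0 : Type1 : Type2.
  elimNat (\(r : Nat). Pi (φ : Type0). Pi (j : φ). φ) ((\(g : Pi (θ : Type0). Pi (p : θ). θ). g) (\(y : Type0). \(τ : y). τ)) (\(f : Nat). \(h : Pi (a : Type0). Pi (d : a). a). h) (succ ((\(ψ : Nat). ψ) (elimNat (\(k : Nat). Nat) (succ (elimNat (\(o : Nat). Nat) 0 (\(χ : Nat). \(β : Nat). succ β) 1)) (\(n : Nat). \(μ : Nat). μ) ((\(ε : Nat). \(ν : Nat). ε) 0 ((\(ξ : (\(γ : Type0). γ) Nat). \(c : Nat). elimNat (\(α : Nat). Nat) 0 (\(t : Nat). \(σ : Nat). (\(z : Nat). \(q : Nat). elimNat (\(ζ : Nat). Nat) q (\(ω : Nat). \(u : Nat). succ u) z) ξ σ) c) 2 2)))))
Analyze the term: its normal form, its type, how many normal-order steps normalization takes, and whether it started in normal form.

normal form:
  \(r : Type0). \(φ : r). φ
type:
  Pi (r : Type0). Pi (φ : r). r
reduction steps (normal order): 19
term was already normal: no
first contracted redex: an elimNat iota-redex


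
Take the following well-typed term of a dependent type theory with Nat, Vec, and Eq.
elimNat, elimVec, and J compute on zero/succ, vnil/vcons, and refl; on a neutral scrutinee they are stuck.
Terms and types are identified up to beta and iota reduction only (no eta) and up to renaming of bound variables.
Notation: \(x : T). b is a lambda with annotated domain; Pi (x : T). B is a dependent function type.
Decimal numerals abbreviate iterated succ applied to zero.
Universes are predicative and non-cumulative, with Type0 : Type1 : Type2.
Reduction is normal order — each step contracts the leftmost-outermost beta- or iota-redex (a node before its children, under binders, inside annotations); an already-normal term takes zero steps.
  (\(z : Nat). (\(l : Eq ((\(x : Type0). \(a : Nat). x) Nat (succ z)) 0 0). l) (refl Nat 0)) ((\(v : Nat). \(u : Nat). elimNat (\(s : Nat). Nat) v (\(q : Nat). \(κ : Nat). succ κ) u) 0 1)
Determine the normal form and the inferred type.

resulting normal form:
  refl Nat 0
type:
  Eq Nat 0 0
observation: the first redex contracted is a beta-redex; the normal form is reached in 2 normal-order steps.


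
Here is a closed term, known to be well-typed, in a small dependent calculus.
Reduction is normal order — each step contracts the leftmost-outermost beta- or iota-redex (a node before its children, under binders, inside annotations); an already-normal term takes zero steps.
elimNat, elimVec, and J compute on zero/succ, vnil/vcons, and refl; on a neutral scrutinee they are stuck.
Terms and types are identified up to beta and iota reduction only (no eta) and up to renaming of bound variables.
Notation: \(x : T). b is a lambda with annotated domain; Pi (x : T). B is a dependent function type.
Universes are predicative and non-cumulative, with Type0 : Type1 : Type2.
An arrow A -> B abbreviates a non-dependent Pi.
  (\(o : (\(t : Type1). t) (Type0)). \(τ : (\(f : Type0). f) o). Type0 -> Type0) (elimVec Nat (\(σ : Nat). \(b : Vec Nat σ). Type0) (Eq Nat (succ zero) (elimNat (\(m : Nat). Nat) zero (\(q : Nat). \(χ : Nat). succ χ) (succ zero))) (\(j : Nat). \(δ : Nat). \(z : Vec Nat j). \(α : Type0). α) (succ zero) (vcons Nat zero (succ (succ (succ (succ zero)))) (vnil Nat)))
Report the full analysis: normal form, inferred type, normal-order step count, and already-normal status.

resulting normal form:
  \(o : Eq Nat (succ zero) (succ zero)). Type0 -> Type0
type:
  Eq Nat (succ zero) (succ zero) -> Type1
reduction steps (normal order): 12
term was already normal: no
first redex: a beta-redex


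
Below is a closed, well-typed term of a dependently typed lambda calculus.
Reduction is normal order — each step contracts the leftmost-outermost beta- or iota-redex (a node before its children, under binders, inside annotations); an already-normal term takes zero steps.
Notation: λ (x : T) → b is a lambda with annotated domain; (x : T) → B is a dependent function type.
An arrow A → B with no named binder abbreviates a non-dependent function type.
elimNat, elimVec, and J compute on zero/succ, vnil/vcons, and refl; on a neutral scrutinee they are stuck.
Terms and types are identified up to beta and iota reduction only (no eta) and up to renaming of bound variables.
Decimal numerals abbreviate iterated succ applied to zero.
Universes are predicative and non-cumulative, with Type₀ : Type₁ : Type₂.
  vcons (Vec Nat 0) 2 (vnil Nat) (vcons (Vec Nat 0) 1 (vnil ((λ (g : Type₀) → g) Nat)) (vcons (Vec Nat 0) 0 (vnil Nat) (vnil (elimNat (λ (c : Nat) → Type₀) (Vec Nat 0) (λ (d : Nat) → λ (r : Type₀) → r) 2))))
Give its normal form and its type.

reduced normal form:
  vcons (Vec Nat 0) 2 (vnil Nat) (vcons (Vec Nat 0) 1 (vnil Nat) (vcons (Vec Nat 0) 0 (vnil Nat) (vnil (Vec Nat 0))))
the term's type:
  Vec (Vec Nat 0) 3
observation: 8 normal-order steps separate the term from its normal form.


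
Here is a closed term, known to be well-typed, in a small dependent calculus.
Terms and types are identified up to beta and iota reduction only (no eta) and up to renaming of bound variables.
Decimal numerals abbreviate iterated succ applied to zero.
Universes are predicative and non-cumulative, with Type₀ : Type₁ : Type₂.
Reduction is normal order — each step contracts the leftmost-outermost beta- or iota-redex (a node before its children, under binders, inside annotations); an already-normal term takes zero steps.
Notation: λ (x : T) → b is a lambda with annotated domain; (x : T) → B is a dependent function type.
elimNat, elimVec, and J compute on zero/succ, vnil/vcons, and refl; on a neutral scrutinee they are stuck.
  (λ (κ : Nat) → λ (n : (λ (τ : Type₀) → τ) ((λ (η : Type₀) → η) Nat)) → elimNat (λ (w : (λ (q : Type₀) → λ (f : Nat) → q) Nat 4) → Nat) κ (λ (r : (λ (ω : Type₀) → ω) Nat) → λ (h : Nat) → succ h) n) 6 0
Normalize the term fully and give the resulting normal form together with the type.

normal form:
  6
type:
  Nat
observation: the term reaches its normal form after 3 normal-order steps.
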